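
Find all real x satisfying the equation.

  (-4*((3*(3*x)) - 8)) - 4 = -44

Step 1. [(-4*((3*(3*x)) - 8)) - 4 = -44] -4 | LHS and -4 | -44: pull -4 out ⇒ factor: ((3*(3*x)) - 8) + 1 = 11.
Step 2. [((3*(3*x)) - 8) + 1 = 11] 1 comes off first (subtract 1), so sub: (3*(3*x)) - 8 = 10.
Step 3. [(3*(3*x)) - 8 = 10] -8 is outermost — add 8 both sides, so sub: 3*(3*x) = 18.
Step 4. [3*(3*x) = 18] LHS = 3·(…); ÷3 both sides ⇒ div: 3*x = 6.
Step 5. [3*x = 6] 3 out front; divide by 3. So div: x = 2.

Answer: x ∈ {2}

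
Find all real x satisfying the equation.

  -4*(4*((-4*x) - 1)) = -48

Step 1. [-4*(4*((-4*x) - 1)) = -48] -4·(inner) — divide through by -4 ⇒ div: 4*((-4*x) - 1) = 12.
Step 2. [4*((-4*x) - 1) = 12] divide by the outer 4, so div: (-4*x) - 1 = 3.
Step 3. [(-4*x) - 1 = 3] 1 comes off first (add 1) ⇒ sub: -4*x = 4.
Step 4. [-4*x = 4] divide by the outer -4. So div: x = -1.

Answer: x ∈ {-1}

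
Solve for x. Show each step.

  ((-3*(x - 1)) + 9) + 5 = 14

Step 1. [((-3*(x - 1)) + 9) + 5 = 14] subtract 5: x sits inside (… + 5). So sub: (-3*(x - 1)) + 9 = 9.
Step 2. [(-3*(x - 1)) + 9 = 9] subtract 9: x sits inside (… + 9) ⇒ sub: -3*(x - 1) = 0.
Step 3. [-3*(x - 1) = 0] -3 out front; divide by -3, so div: x - 1 = 0.
Step 4. [x - 1 = 0] the outer -1 inverts by adding 1. So sub: x = 1.

Answer: x ∈ {1}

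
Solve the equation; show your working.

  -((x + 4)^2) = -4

Step 1. [-((x + 4)^2) = -4] LHS negated; negate both sides ⇒ neg: (x + 4)^2 = 4.
Step 2. [(x + 4)^2 = 4] 4 ≥ 0, LHS is (·)² — take ±√ ⇒ sqrt: x + 4 = 2 or -2.
Step 3. [x + 4 = 2 or -2] +4 is outermost — subtract 4 both sides. So sub: x = -2 or -6.

Answer: x ∈ {-6, -2}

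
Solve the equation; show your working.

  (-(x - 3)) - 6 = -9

Step 1. [(-(x - 3)) - 6 = -9] 6 comes off first (add 6). So sub: -(x - 3) = -3.
Step 2. [-(x - 3) = -3] leading − — multiply by −1 ⇒ neg: x - 3 = 3.
Step 3. [x - 3 = 3] add 3: x sits inside (… - 3), so sub: x = 6.

Answer: x ∈ {6}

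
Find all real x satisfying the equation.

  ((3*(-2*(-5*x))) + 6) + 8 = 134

Step 1. [((3*(-2*(-5*x))) + 6) + 8 = 134] +8 is outermost — subtract 8 both sides ⇒ sub: (3*(-2*(-5*x))) + 6 = 126.
Step 2. [(3*(-2*(-5*x))) + 6 = 126] 3 divides every term; factor it out, so factor: (-2*(-5*x)) + 2 = 42.
Step 3. [(-2*(-5*x)) + 2 = 42] +2 is outermost — subtract 2 both sides. So sub: -2*(-5*x) = 40.
Step 4. [-2*(-5*x) = 40] -2 out front; divide by -2, so div: -5*x = -20.
Step 5. [-5*x = -20] LHS = -5·(…); ÷-5 both sides. So div: x = 4.

Answer: x ∈ {4}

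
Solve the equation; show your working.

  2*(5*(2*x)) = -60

Step 1. [2*(5*(2*x)) = -60] 2 out front; divide by 2, so div: 5*(2*x) = -30.
Step 2. [5*(2*x) = -30] divide by the outer 5. So div: 2*x = -6.
Step 3. [2*x = -6] LHS = 2·(…); ÷2 both sides. So div: x = -3.

Answer: x ∈ {-3}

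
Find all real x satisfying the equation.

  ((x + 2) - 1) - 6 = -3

Step 1. [((x + 2) - 1) - 6 = -3] the outer -6 inverts by adding 6. So sub: (x + 2) - 1 = 3.
Step 2. [(x + 2) - 1 = 3] -1 is outermost — add 1 both sides, so sub: x + 2 = 4.
Step 3. [x + 2 = 4] +2 is outermost — subtract 2 both sides, so sub: x = 2.

Answer: x ∈ {2}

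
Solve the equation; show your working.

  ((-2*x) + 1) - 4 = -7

Step 1. [((-2*x) + 1) - 4 = -7] peel the -4: add 4 from each side. So sub: (-2*x) + 1 = -3.
Step 2. [(-2*x) + 1 = -3] the outer +1 inverts by subtracting 1, so sub: -2*x = -4.
Step 3. [-2*x = -4] leading coefficient -2: divide by -2, so div: x = 2.

Answer: x ∈ {2}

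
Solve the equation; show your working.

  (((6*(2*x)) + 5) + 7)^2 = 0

Step 1. [(((6*(2*x)) + 5) + 7)^2 = 0] 0 ≥ 0, LHS is (·)² — take ±√, so sqrt: ((6*(2*x)) + 5) + 7 = 0.
Step 2. [((6*(2*x)) + 5) + 7 = 0] the outer +7 inverts by subtracting 7. So sub: (6*(2*x)) + 5 = -7.
Step 3. [(6*(2*x)) + 5 = -7] +5 is outermost — subtract 5 both sides ⇒ sub: 6*(2*x) = -12.
Step 4. [6*(2*x) = -12] 6 out front; divide by 6. So div: 2*x = -2.
Step 5. [2*x = -2] LHS = 2·(…); ÷2 both sides, so div: x = -1.

Answer: x ∈ {-1}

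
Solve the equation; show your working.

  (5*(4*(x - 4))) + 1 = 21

Step 1. [(5*(4*(x - 4))) + 1 = 21] peel the +1: subtract 1 from each side ⇒ sub: 5*(4*(x - 4)) = 20.
Step 2. [5*(4*(x - 4)) = 20] 5 out front; divide by 5. So div: 4*(x - 4) = 4.
Step 3. [4*(x - 4) = 4] 4 out front; divide by 4, so div: x - 4 = 1.
Step 4. [x - 4 = 1] -4 is outermost — add 4 both sides. So sub: x = 5.

Answer: x ∈ {5}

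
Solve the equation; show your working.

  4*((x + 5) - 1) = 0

Step 1. [4*((x + 5) - 1) = 0] leading coefficient 4: divide by 4 ⇒ div: (x + 5) - 1 = 0.
Step 2. [(x + 5) - 1 = 0] the outer -1 inverts by adding 1, so sub: x + 5 = 1.
Step 3. [x + 5 = 1] peel the +5: subtract 5 from each side ⇒ sub: x = -4.

Answer: x ∈ {-4}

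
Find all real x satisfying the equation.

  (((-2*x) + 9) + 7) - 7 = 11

Step 1. [(((-2*x) + 9) + 7) - 7 = 11] 7 comes off first (add 7). So sub: ((-2*x) + 9) + 7 = 18.
Step 2. [((-2*x) + 9) + 7 = 18] subtract 7: x sits inside (… + 7), so sub: (-2*x) + 9 = 11.
Step 3. [(-2*x) + 9 = 11] subtract 9: x sits inside (… + 9). So sub: -2*x = 2.
Step 4. [-2*x = 2] -2·(inner) — divide through by -2 ⇒ div: x = -1.

Answer: x ∈ {-1}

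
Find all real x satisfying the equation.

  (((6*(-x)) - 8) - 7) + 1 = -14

Step 1. [(((6*(-x)) - 8) - 7) + 1 = -14] the outer +1 inverts by subtracting 1. So sub: ((6*(-x)) - 8) - 7 = -15.
Step 2. [((6*(-x)) - 8) - 7 = -15] -7 is outermost — add 7 both sides. So sub: (6*(-x)) - 8 = -8.
Step 3. [(6*(-x)) - 8 = -8] 8 comes off first (add 8), so sub: 6*(-x) = 0.
Step 4. [6*(-x) = 0] 6 out front; divide by 6. So div: -x = 0.
Step 5. [-x = 0] leading − — multiply by −1, so neg: x = 0.

Answer: x ∈ {0}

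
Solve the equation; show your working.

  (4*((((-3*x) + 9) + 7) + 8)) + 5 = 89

Step 1. [(4*((((-3*x) + 9) + 7) + 8)) + 5 = 89] the outer +5 inverts by subtracting 5, so sub: 4*((((-3*x) + 9) + 7) + 8) = 84.
Step 2. [4*((((-3*x) + 9) + 7) + 8) = 84] 4·(inner) — divide through by 4. So div: (((-3*x) + 9) + 7) + 8 = 21.
Step 3. [(((-3*x) + 9) + 7) + 8 = 21] 8 comes off first (subtract 8), so sub: ((-3*x) + 9) + 7 = 13.
Step 4. [((-3*x) + 9) + 7 = 13] subtract 7: x sits inside (… + 7), so sub: (-3*x) + 9 = 6.
Step 5. [(-3*x) + 9 = 6] -3 divides every term; factor it out. So factor: x - 3 = -2.
Step 6. [x - 3 = -2] the outer -3 inverts by adding 3. So sub: x = 1.

Answer: x ∈ {1}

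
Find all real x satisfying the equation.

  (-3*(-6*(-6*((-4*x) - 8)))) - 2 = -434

Step 1. [(-3*(-6*(-6*((-4*x) - 8)))) - 2 = -434] -2 is outermost — add 2 both sides. So sub: -3*(-6*(-6*((-4*x) - 8))) = -432.
Step 2. [-3*(-6*(-6*((-4*x) - 8))) = -432] leading coefficient -3: divide by -3, so div: -6*(-6*((-4*x) - 8)) = 144.
Step 3. [-6*(-6*((-4*x) - 8)) = 144] divide by the outer -6. So div: -6*((-4*x) - 8) = -24.
Step 4. [-6*((-4*x) - 8) = -24] divide by the outer -6, so div: (-4*x) - 8 = 4.
Step 5. [(-4*x) - 8 = 4] common factor -4 (LHS and 4) — divide through ⇒ factor: x + 2 = -1.
Step 6. [x + 2 = -1] +2 is outermost — subtract 2 both sides ⇒ sub: x = -3.

Answer: x ∈ {-3}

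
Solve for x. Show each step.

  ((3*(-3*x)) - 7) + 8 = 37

Step 1. [((3*(-3*x)) - 7) + 8 = 37] 8 comes off first (subtract 8), so sub: (3*(-3*x)) - 7 = 29.
Step 2. [(3*(-3*x)) - 7 = 29] add 7: x sits inside (… - 7), so sub: 3*(-3*x) = 36.
Step 3. [3*(-3*x) = 36] 3·(inner) — divide through by 3, so div: -3*x = 12.
Step 4. [-3*x = 12] divide by the outer -3. So div: x = -4.

Answer: x ∈ {-4}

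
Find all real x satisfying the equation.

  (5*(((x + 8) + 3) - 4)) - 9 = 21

Step 1. [(5*(((x + 8) + 3) - 4)) - 9 = 21] add 9: x sits inside (… - 9). So sub: 5*(((x + 8) + 3) - 4) = 30.
Step 2. [5*(((x + 8) + 3) - 4) = 30] 5 out front; divide by 5 ⇒ div: ((x + 8) + 3) - 4 = 6.
Step 3. [((x + 8) + 3) - 4 = 6] -4 is outermost — add 4 both sides. So sub: (x + 8) + 3 = 10.
Step 4. [(x + 8) + 3 = 10] +3 is outermost — subtract 3 both sides. So sub: x + 8 = 7.
Step 5. [x + 8 = 7] subtract 8: x sits inside (… + 8) ⇒ sub: x = -1.

Answer: x ∈ {-1}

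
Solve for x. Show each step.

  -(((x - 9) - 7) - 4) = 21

Step 1. [-(((x - 9) - 7) - 4) = 21] flip signs both sides ⇒ neg: ((x - 9) - 7) - 4 = -21.
Step 2. [((x - 9) - 7) - 4 = -21] add 4: x sits inside (… - 4), so sub: (x - 9) - 7 = -17.
Step 3. [(x - 9) - 7 = -17] 7 comes off first (add 7) ⇒ sub: x - 9 = -10.
Step 4. [x - 9 = -10] peel the -9: add 9 from each side, so sub: x = -1.

Answer: x ∈ {-1}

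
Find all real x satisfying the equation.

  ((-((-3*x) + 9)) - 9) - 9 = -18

Step 1. [((-((-3*x) + 9)) - 9) - 9 = -18] the outer -9 inverts by adding 9 ⇒ sub: (-((-3*x) + 9)) - 9 = -9.
Step 2. [(-((-3*x) + 9)) - 9 = -9] add 9: x sits inside (… - 9). So sub: -((-3*x) + 9) = 0.
Step 3. [-((-3*x) + 9) = 0] leading − — multiply by −1, so neg: (-3*x) + 9 = 0.
Step 4. [(-3*x) + 9 = 0] -3 | LHS and -3 | 0: pull -3 out. So factor: x - 3 = 0.
Step 5. [x - 3 = 0] -3 is outermost — add 3 both sides ⇒ sub: x = 3.

Answer: x ∈ {3}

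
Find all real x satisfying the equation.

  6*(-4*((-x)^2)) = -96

Step 1. [6*(-4*((-x)^2)) = -96] LHS = 6·(…); ÷6 both sides ⇒ div: -4*((-x)^2) = -16.
Step 2. [-4*((-x)^2) = -16] LHS = -4·(…); ÷-4 both sides, so div: (-x)^2 = 4.
Step 3. [(-x)^2 = 4] √ both sides: 4 ≥ 0 gives two branches, so sqrt: -x = 2 or -2.
Step 4. [-x = 2 or -2] LHS negated; negate both sides, so neg: x = -2 or 2.

Answer: x ∈ {-2, 2}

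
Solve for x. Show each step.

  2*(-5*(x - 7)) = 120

Step 1. [2*(-5*(x - 7)) = 120] 2 out front; divide by 2. So div: -5*(x - 7) = 60.
Step 2. [-5*(x - 7) = 60] -5 out front; divide by -5, so div: x - 7 = -12.
Step 3. [x - 7 = -12] the outer -7 inverts by adding 7 ⇒ sub: x = -5.

Answer: x ∈ {-5}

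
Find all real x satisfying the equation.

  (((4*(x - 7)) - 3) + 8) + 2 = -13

Step 1. [(((4*(x - 7)) - 3) + 8) + 2 = -13] 2 comes off first (subtract 2) ⇒ sub: ((4*(x - 7)) - 3) + 8 = -15.
Step 2. [((4*(x - 7)) - 3) + 8 = -15] the outer +8 inverts by subtracting 8, so sub: (4*(x - 7)) - 3 = -23.
Step 3. [(4*(x - 7)) - 3 = -23] -3 is outermost — add 3 both sides, so sub: 4*(x - 7) = -20.
Step 4. [4*(x - 7) = -20] leading coefficient 4: divide by 4. So div: x - 7 = -5.
Step 5. [x - 7 = -5] add 7: x sits inside (… - 7) ⇒ sub: x = 2.

Answer: x ∈ {2}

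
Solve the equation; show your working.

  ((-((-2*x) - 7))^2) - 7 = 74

Step 1. [((-((-2*x) - 7))^2) - 7 = 74] 7 comes off first (add 7), so sub: (-((-2*x) - 7))^2 = 81.
Step 2. [(-((-2*x) - 7))^2 = 81] LHS squared, RHS 81 ≥ 0: apply √ (±). So sqrt: -((-2*x) - 7) = 9 or -9.
Step 3. [-((-2*x) - 7) = 9 or -9] LHS negated; negate both sides ⇒ neg: (-2*x) - 7 = -9 or 9.
Step 4. [(-2*x) - 7 = -9 or 9] -7 is outermost — add 7 both sides. So sub: -2*x = -2 or 16.
Step 5. [-2*x = -2 or 16] -2 out front; divide by -2. So div: x = 1 or -8.

Answer: x ∈ {-8, 1}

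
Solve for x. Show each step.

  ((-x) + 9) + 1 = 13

Step 1. [((-x) + 9) + 1 = 13] the outer +1 inverts by subtracting 1. So sub: (-x) + 9 = 12.
Step 2. [(-x) + 9 = 12] peel the +9: subtract 9 from each side ⇒ sub: -x = 3.
Step 3. [-x = 3] flip signs both sides, so neg: x = -3.

Answer: x ∈ {-3}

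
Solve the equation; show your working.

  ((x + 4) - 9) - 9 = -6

Step 1. [((x + 4) - 9) - 9 = -6] the outer -9 inverts by adding 9 ⇒ sub: (x + 4) - 9 = 3.
Step 2. [(x + 4) - 9 = 3] add 9: x sits inside (… - 9). So sub: x + 4 = 12.
Step 3. [x + 4 = 12] +4 is outermost — subtract 4 both sides, so sub: x = 8.

Answer: x ∈ {8}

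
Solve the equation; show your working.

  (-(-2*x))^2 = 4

Step 1. [(-(-2*x))^2 = 4] LHS squared, RHS 4 ≥ 0: apply √ (±) ⇒ sqrt: -(-2*x) = 2 or -2.
Step 2. [-(-2*x) = 2 or -2] flip signs both sides ⇒ neg: -2*x = -2 or 2.
Step 3. [-2*x = -2 or 2] leading coefficient -2: divide by -2 ⇒ div: x = 1 or -1.

Answer: x ∈ {-1, 1}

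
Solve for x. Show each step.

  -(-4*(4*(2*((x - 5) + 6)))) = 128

Step 1. [-(-4*(4*(2*((x - 5) + 6)))) = 128] LHS negated; negate both sides, so neg: -4*(4*(2*((x - 5) + 6))) = -128.
Step 2. [-4*(4*(2*((x - 5) + 6))) = -128] leading coefficient -4: divide by -4, so div: 4*(2*((x - 5) + 6)) = 32.
Step 3. [4*(2*((x - 5) + 6)) = 32] 4·(inner) — divide through by 4. So div: 2*((x - 5) + 6) = 8.
Step 4. [2*((x - 5) + 6) = 8] 2·(inner) — divide through by 2, so div: (x - 5) + 6 = 4.
Step 5. [(x - 5) + 6 = 4] +6 is outermost — subtract 6 both sides ⇒ sub: x - 5 = -2.
Step 6. [x - 5 = -2] 5 comes off first (add 5) ⇒ sub: x = 3.

Answer: x ∈ {3}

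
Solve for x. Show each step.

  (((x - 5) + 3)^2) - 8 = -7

Step 1. [(((x - 5) + 3)^2) - 8 = -7] 8 comes off first (add 8) ⇒ sub: ((x - 5) + 3)^2 = 1.
Step 2. [((x - 5) + 3)^2 = 1] LHS squared, RHS 1 ≥ 0: apply √ (±), so sqrt: (x - 5) + 3 = 1 or -1.
Step 3. [(x - 5) + 3 = 1 or -1] 3 comes off first (subtract 3) ⇒ sub: x - 5 = -2 or -4.
Step 4. [x - 5 = -2 or -4] add 5: x sits inside (… - 5) ⇒ sub: x = 3 or 1.

Answer: x ∈ {1, 3}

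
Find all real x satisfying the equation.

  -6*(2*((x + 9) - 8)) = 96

Step 1. [-6*(2*((x + 9) - 8)) = 96] divide by the outer -6 ⇒ div: 2*((x + 9) - 8) = -16.
Step 2. [2*((x + 9) - 8) = -16] leading coefficient 2: divide by 2, so div: (x + 9) - 8 = -8.
Step 3. [(x + 9) - 8 = -8] the outer -8 inverts by adding 8, so sub: x + 9 = 0.
Step 4. [x + 9 = 0] the outer +9 inverts by subtracting 9, so sub: x = -9.

Answer: x ∈ {-9}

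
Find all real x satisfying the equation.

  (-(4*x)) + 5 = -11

Step 1. [(-(4*x)) + 5 = -11] subtract 5: x sits inside (… + 5) ⇒ sub: -(4*x) = -16.
Step 2. [-(4*x) = -16] LHS negated; negate both sides. So neg: 4*x = 16.
Step 3. [4*x = 16] LHS = 4·(…); ÷4 both sides. So div: x = 4.

Answer: x ∈ {4}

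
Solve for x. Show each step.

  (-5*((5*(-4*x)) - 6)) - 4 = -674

Step 1. [(-5*((5*(-4*x)) - 6)) - 4 = -674] 4 comes off first (add 4) ⇒ sub: -5*((5*(-4*x)) - 6) = -670.
Step 2. [-5*((5*(-4*x)) - 6) = -670] -5 out front; divide by -5 ⇒ div: (5*(-4*x)) - 6 = 134.
Step 3. [(5*(-4*x)) - 6 = 134] add 6: x sits inside (… - 6), so sub: 5*(-4*x) = 140.
Step 4. [5*(-4*x) = 140] divide by the outer 5, so div: -4*x = 28.
Step 5. [-4*x = 28] divide by the outer -4. So div: x = -7.

Answer: x ∈ {-7}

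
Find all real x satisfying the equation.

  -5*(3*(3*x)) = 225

Step 1. [-5*(3*(3*x)) = 225] divide by the outer -5 ⇒ div: 3*(3*x) = -45.
Step 2. [3*(3*x) = -45] 3·(inner) — divide through by 3, so div: 3*x = -15.
Step 3. [3*x = -15] divide by the outer 3 ⇒ div: x = -5.

Answer: x ∈ {-5}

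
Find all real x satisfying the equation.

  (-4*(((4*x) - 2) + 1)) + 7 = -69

Step 1. [(-4*(((4*x) - 2) + 1)) + 7 = -69] 7 comes off first (subtract 7). So sub: -4*(((4*x) - 2) + 1) = -76.
Step 2. [-4*(((4*x) - 2) + 1) = -76] leading coefficient -4: divide by -4 ⇒ div: ((4*x) - 2) + 1 = 19.
Step 3. [((4*x) - 2) + 1 = 19] +1 is outermost — subtract 1 both sides ⇒ sub: (4*x) - 2 = 18.
Step 4. [(4*x) - 2 = 18] -2 is outermost — add 2 both sides ⇒ sub: 4*x = 20.
Step 5. [4*x = 20] 4 out front; divide by 4 ⇒ div: x = 5.

Answer: x ∈ {5}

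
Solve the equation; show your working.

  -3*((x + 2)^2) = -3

Step 1. [-3*((x + 2)^2) = -3] -3 out front; divide by -3. So div: (x + 2)^2 = 1.
Step 2. [(x + 2)^2 = 1] LHS squared, RHS 1 ≥ 0: apply √ (±), so sqrt: x + 2 = 1 or -1.
Step 3. [x + 2 = 1 or -1] subtract 2: x sits inside (… + 2), so sub: x = -1 or -3.

Answer: x ∈ {-3, -1}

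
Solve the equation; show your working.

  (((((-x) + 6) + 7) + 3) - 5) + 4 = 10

Step 1. [(((((-x) + 6) + 7) + 3) - 5) + 4 = 10] +4 is outermost — subtract 4 both sides ⇒ sub: ((((-x) + 6) + 7) + 3) - 5 = 6.
Step 2. [((((-x) + 6) + 7) + 3) - 5 = 6] the outer -5 inverts by adding 5 ⇒ sub: (((-x) + 6) + 7) + 3 = 11.
Step 3. [(((-x) + 6) + 7) + 3 = 11] peel the +3: subtract 3 from each side. So sub: ((-x) + 6) + 7 = 8.
Step 4. [((-x) + 6) + 7 = 8] 7 comes off first (subtract 7) ⇒ sub: (-x) + 6 = 1.
Step 5. [(-x) + 6 = 1] the outer +6 inverts by subtracting 6, so sub: -x = -5.
Step 6. [-x = -5] LHS negated; negate both sides. So neg: x = 5.

Answer: x ∈ {5}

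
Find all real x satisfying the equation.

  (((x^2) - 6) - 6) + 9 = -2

Step 1. [(((x^2) - 6) - 6) + 9 = -2] the outer +9 inverts by subtracting 9. So sub: ((x^2) - 6) - 6 = -11.
Step 2. [((x^2) - 6) - 6 = -11] add 6: x sits inside (… - 6). So sub: (x^2) - 6 = -5.
Step 3. [(x^2) - 6 = -5] the outer -6 inverts by adding 6 ⇒ sub: x^2 = 1.
Step 4. [x^2 = 1] √ both sides: 1 ≥ 0 gives two branches ⇒ sqrt: x = 1 or -1.

Answer: x ∈ {-1, 1}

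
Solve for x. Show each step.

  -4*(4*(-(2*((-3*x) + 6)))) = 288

Step 1. [-4*(4*(-(2*((-3*x) + 6)))) = 288] LHS = -4·(…); ÷-4 both sides, so div: 4*(-(2*((-3*x) + 6))) = -72.
Step 2. [4*(-(2*((-3*x) + 6))) = -72] 4 out front; divide by 4 ⇒ div: -(2*((-3*x) + 6)) = -18.
Step 3. [-(2*((-3*x) + 6)) = -18] leading − — multiply by −1, so neg: 2*((-3*x) + 6) = 18.
Step 4. [2*((-3*x) + 6) = 18] 2 out front; divide by 2 ⇒ div: (-3*x) + 6 = 9.
Step 5. [(-3*x) + 6 = 9] -3 | LHS and -3 | 9: pull -3 out ⇒ factor: x - 2 = -3.
Step 6. [x - 2 = -3] the outer -2 inverts by adding 2. So sub: x = -1.

Answer: x ∈ {-1}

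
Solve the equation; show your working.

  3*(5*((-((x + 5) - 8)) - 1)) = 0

Step 1. [3*(5*((-((x + 5) - 8)) - 1)) = 0] leading coefficient 3: divide by 3 ⇒ div: 5*((-((x + 5) - 8)) - 1) = 0.
Step 2. [5*((-((x + 5) - 8)) - 1) = 0] LHS = 5·(…); ÷5 both sides ⇒ div: (-((x + 5) - 8)) - 1 = 0.
Step 3. [(-((x + 5) - 8)) - 1 = 0] 1 comes off first (add 1), so sub: -((x + 5) - 8) = 1.
Step 4. [-((x + 5) - 8) = 1] LHS negated; negate both sides, so neg: (x + 5) - 8 = -1.
Step 5. [(x + 5) - 8 = -1] -8 is outermost — add 8 both sides ⇒ sub: x + 5 = 7.
Step 6. [x + 5 = 7] subtract 5: x sits inside (… + 5). So sub: x = 2.

Answer: x ∈ {2}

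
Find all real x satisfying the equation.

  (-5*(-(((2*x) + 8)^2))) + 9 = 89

Step 1. [(-5*(-(((2*x) + 8)^2))) + 9 = 89] 9 comes off first (subtract 9), so sub: -5*(-(((2*x) + 8)^2)) = 80.
Step 2. [-5*(-(((2*x) + 8)^2)) = 80] -5 out front; divide by -5 ⇒ div: -(((2*x) + 8)^2) = -16.
Step 3. [-(((2*x) + 8)^2) = -16] LHS negated; negate both sides, so neg: ((2*x) + 8)^2 = 16.
Step 4. [((2*x) + 8)^2 = 16] √ both sides: 16 ≥ 0 gives two branches. So sqrt: (2*x) + 8 = 4 or -4.
Step 5. [(2*x) + 8 = 4 or -4] common factor 2 (LHS and 4 or -4) — divide through ⇒ factor: x + 4 = 2 or -2.
Step 6. [x + 4 = 2 or -2] +4 is outermost — subtract 4 both sides. So sub: x = -2 or -6.

Answer: x ∈ {-6, -2}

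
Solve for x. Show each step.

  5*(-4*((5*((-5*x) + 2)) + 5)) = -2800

Step 1. [5*(-4*((5*((-5*x) + 2)) + 5)) = -2800] 5 out front; divide by 5 ⇒ div: -4*((5*((-5*x) + 2)) + 5) = -560.
Step 2. [-4*((5*((-5*x) + 2)) + 5) = -560] -4·(inner) — divide through by -4. So div: (5*((-5*x) + 2)) + 5 = 140.
Step 3. [(5*((-5*x) + 2)) + 5 = 140] 5 divides every term; factor it out. So factor: ((-5*x) + 2) + 1 = 28.
Step 4. [((-5*x) + 2) + 1 = 28] the outer +1 inverts by subtracting 1. So sub: (-5*x) + 2 = 27.
Step 5. [(-5*x) + 2 = 27] subtract 2: x sits inside (… + 2) ⇒ sub: -5*x = 25.
Step 6. [-5*x = 25] divide by the outer -5, so div: x = -5.

Answer: x ∈ {-5}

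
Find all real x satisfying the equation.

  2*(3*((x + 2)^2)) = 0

Step 1. [2*(3*((x + 2)^2)) = 0] 2 out front; divide by 2. So div: 3*((x + 2)^2) = 0.
Step 2. [3*((x + 2)^2) = 0] divide by the outer 3. So div: (x + 2)^2 = 0.
Step 3. [(x + 2)^2 = 0] √ both sides: 0 ≥ 0 gives two branches ⇒ sqrt: x + 2 = 0.
Step 4. [x + 2 = 0] 2 comes off first (subtract 2), so sub: x = -2.

Answer: x ∈ {-2}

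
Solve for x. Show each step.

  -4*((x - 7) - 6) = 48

Step 1. [-4*((x - 7) - 6) = 48] LHS = -4·(…); ÷-4 both sides ⇒ div: (x - 7) - 6 = -12.
Step 2. [(x - 7) - 6 = -12] 6 comes off first (add 6) ⇒ sub: x - 7 = -6.
Step 3. [x - 7 = -6] add 7: x sits inside (… - 7), so sub: x = 1.

Answer: x ∈ {1}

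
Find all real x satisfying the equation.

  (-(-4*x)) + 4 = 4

Step 1. [(-(-4*x)) + 4 = 4] subtract 4: x sits inside (… + 4) ⇒ sub: -(-4*x) = 0.
Step 2. [-(-4*x) = 0] LHS negated; negate both sides. So neg: -4*x = 0.
Step 3. [-4*x = 0] -4 out front; divide by -4 ⇒ div: x = 0.

Answer: x ∈ {0}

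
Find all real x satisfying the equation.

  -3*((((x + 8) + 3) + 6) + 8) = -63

Step 1. [-3*((((x + 8) + 3) + 6) + 8) = -63] divide by the outer -3. So div: (((x + 8) + 3) + 6) + 8 = 21.
Step 2. [(((x + 8) + 3) + 6) + 8 = 21] subtract 8: x sits inside (… + 8), so sub: ((x + 8) + 3) + 6 = 13.
Step 3. [((x + 8) + 3) + 6 = 13] +6 is outermost — subtract 6 both sides. So sub: (x + 8) + 3 = 7.
Step 4. [(x + 8) + 3 = 7] subtract 3: x sits inside (… + 3) ⇒ sub: x + 8 = 4.
Step 5. [x + 8 = 4] subtract 8: x sits inside (… + 8). So sub: x = -4.

Answer: x ∈ {-4}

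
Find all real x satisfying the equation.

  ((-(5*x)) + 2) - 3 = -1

Step 1. [((-(5*x)) + 2) - 3 = -1] 3 comes off first (add 3). So sub: (-(5*x)) + 2 = 2.
Step 2. [(-(5*x)) + 2 = 2] the outer +2 inverts by subtracting 2 ⇒ sub: -(5*x) = 0.
Step 3. [-(5*x) = 0] flip signs both sides. So neg: 5*x = 0.
Step 4. [5*x = 0] 5·(inner) — divide through by 5 ⇒ div: x = 0.

Answer: x ∈ {0}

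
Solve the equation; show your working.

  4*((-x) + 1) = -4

Step 1. [4*((-x) + 1) = -4] 4 out front; divide by 4. So div: (-x) + 1 = -1.
Step 2. [(-x) + 1 = -1] 1 comes off first (subtract 1), so sub: -x = -2.
Step 3. [-x = -2] flip signs both sides. So neg: x = 2.

Answer: x ∈ {2}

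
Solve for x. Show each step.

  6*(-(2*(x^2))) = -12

Step 1. [6*(-(2*(x^2))) = -12] divide by the outer 6 ⇒ div: -(2*(x^2)) = -2.
Step 2. [-(2*(x^2)) = -2] leading − — multiply by −1, so neg: 2*(x^2) = 2.
Step 3. [2*(x^2) = 2] 2 out front; divide by 2. So div: x^2 = 1.
Step 4. [x^2 = 1] √ both sides: 1 ≥ 0 gives two branches. So sqrt: x = 1 or -1.

Answer: x ∈ {-1, 1}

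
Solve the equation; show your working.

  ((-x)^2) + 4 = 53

Step 1. [((-x)^2) + 4 = 53] peel the +4: subtract 4 from each side ⇒ sub: (-x)^2 = 49.
Step 2. [(-x)^2 = 49] √ both sides: 49 ≥ 0 gives two branches. So sqrt: -x = 7 or -7.
Step 3. [-x = 7 or -7] LHS negated; negate both sides ⇒ neg: x = -7 or 7.

Answer: x ∈ {-7, 7}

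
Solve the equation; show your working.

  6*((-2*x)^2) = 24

Step 1. [6*((-2*x)^2) = 24] divide by the outer 6 ⇒ div: (-2*x)^2 = 4.
Step 2. [(-2*x)^2 = 4] √ both sides: 4 ≥ 0 gives two branches, so sqrt: -2*x = 2 or -2.
Step 3. [-2*x = 2 or -2] LHS = -2·(…); ÷-2 both sides, so div: x = -1 or 1.

Answer: x ∈ {-1, 1}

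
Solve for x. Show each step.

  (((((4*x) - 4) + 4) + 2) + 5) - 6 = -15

Step 1. [(((((4*x) - 4) + 4) + 2) + 5) - 6 = -15] 6 comes off first (add 6), so sub: ((((4*x) - 4) + 4) + 2) + 5 = -9.
Step 2. [((((4*x) - 4) + 4) + 2) + 5 = -9] +5 is outermost — subtract 5 both sides. So sub: (((4*x) - 4) + 4) + 2 = -14.
Step 3. [(((4*x) - 4) + 4) + 2 = -14] peel the +2: subtract 2 from each side. So sub: ((4*x) - 4) + 4 = -16.
Step 4. [((4*x) - 4) + 4 = -16] subtract 4: x sits inside (… + 4), so sub: (4*x) - 4 = -20.
Step 5. [(4*x) - 4 = -20] 4 divides every term; factor it out. So factor: x - 1 = -5.
Step 6. [x - 1 = -5] 1 comes off first (add 1), so sub: x = -4.

Answer: x ∈ {-4}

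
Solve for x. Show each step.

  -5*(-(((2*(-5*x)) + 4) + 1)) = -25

Step 1. [-5*(-(((2*(-5*x)) + 4) + 1)) = -25] leading coefficient -5: divide by -5. So div: -(((2*(-5*x)) + 4) + 1) = 5.
Step 2. [-(((2*(-5*x)) + 4) + 1) = 5] LHS negated; negate both sides. So neg: ((2*(-5*x)) + 4) + 1 = -5.
Step 3. [((2*(-5*x)) + 4) + 1 = -5] subtract 1: x sits inside (… + 1) ⇒ sub: (2*(-5*x)) + 4 = -6.
Step 4. [(2*(-5*x)) + 4 = -6] 2 | LHS and 2 | -6: pull 2 out. So factor: (-5*x) + 2 = -3.
Step 5. [(-5*x) + 2 = -3] the outer +2 inverts by subtracting 2. So sub: -5*x = -5.
Step 6. [-5*x = -5] -5·(inner) — divide through by -5 ⇒ div: x = 1.

Answer: x ∈ {1}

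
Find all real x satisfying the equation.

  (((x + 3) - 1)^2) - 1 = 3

Step 1. [(((x + 3) - 1)^2) - 1 = 3] the outer -1 inverts by adding 1 ⇒ sub: ((x + 3) - 1)^2 = 4.
Step 2. [((x + 3) - 1)^2 = 4] LHS squared, RHS 4 ≥ 0: apply √ (±) ⇒ sqrt: (x + 3) - 1 = 2 or -2.
Step 3. [(x + 3) - 1 = 2 or -2] 1 comes off first (add 1). So sub: x + 3 = 3 or -1.
Step 4. [x + 3 = 3 or -1] +3 is outermost — subtract 3 both sides, so sub: x = 0 or -4.

Answer: x ∈ {-4, 0}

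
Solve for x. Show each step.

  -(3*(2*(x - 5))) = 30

Step 1. [-(3*(2*(x - 5))) = 30] leading − — multiply by −1, so neg: 3*(2*(x - 5)) = -30.
Step 2. [3*(2*(x - 5)) = -30] 3·(inner) — divide through by 3 ⇒ div: 2*(x - 5) = -10.
Step 3. [2*(x - 5) = -10] 2 out front; divide by 2. So div: x - 5 = -5.
Step 4. [x - 5 = -5] 5 comes off first (add 5). So sub: x = 0.

Answer: x ∈ {0}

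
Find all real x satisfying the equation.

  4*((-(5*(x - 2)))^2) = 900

Step 1. [4*((-(5*(x - 2)))^2) = 900] leading coefficient 4: divide by 4, so div: (-(5*(x - 2)))^2 = 225.
Step 2. [(-(5*(x - 2)))^2 = 225] 225 ≥ 0, LHS is (·)² — take ±√, so sqrt: -(5*(x - 2)) = 15 or -15.
Step 3. [-(5*(x - 2)) = 15 or -15] LHS negated; negate both sides ⇒ neg: 5*(x - 2) = -15 or 15.
Step 4. [5*(x - 2) = -15 or 15] divide by the outer 5, so div: x - 2 = -3 or 3.
Step 5. [x - 2 = -3 or 3] add 2: x sits inside (… - 2). So sub: x = -1 or 5.

Answer: x ∈ {-1, 5}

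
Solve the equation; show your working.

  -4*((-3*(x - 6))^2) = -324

Step 1. [-4*((-3*(x - 6))^2) = -324] LHS = -4·(…); ÷-4 both sides, so div: (-3*(x - 6))^2 = 81.
Step 2. [(-3*(x - 6))^2 = 81] 81 ≥ 0, LHS is (·)² — take ±√, so sqrt: -3*(x - 6) = 9 or -9.
Step 3. [-3*(x - 6) = 9 or -9] -3·(inner) — divide through by -3 ⇒ div: x - 6 = -3 or 3.
Step 4. [x - 6 = -3 or 3] -6 is outermost — add 6 both sides. So sub: x = 3 or 9.

Answer: x ∈ {3, 9}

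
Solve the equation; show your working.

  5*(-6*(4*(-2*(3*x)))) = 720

Step 1. [5*(-6*(4*(-2*(3*x)))) = 720] 5·(inner) — divide through by 5 ⇒ div: -6*(4*(-2*(3*x))) = 144.
Step 2. [-6*(4*(-2*(3*x))) = 144] leading coefficient -6: divide by -6 ⇒ div: 4*(-2*(3*x)) = -24.
Step 3. [4*(-2*(3*x)) = -24] leading coefficient 4: divide by 4. So div: -2*(3*x) = -6.
Step 4. [-2*(3*x) = -6] -2 out front; divide by -2 ⇒ div: 3*x = 3.
Step 5. [3*x = 3] leading coefficient 3: divide by 3. So div: x = 1.

Answer: x ∈ {1}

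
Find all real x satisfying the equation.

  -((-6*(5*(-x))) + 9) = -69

Step 1. [-((-6*(5*(-x))) + 9) = -69] LHS negated; negate both sides. So neg: (-6*(5*(-x))) + 9 = 69.
Step 2. [(-6*(5*(-x))) + 9 = 69] peel the +9: subtract 9 from each side ⇒ sub: -6*(5*(-x)) = 60.
Step 3. [-6*(5*(-x)) = 60] LHS = -6·(…); ÷-6 both sides, so div: 5*(-x) = -10.
Step 4. [5*(-x) = -10] LHS = 5·(…); ÷5 both sides, so div: -x = -2.
Step 5. [-x = -2] flip signs both sides ⇒ neg: x = 2.

Answer: x ∈ {2}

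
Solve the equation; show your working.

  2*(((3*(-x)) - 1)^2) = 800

Step 1. [2*(((3*(-x)) - 1)^2) = 800] 2·(inner) — divide through by 2 ⇒ div: ((3*(-x)) - 1)^2 = 400.
Step 2. [((3*(-x)) - 1)^2 = 400] 400 ≥ 0, LHS is (·)² — take ±√. So sqrt: (3*(-x)) - 1 = 20 or -20.
Step 3. [(3*(-x)) - 1 = 20 or -20] -1 is outermost — add 1 both sides ⇒ sub: 3*(-x) = 21 or -19.
Step 4. [3*(-x) = 21 or -19] LHS = 3·(…); ÷3 both sides, so div: -x = 7 or -19/3.
Step 5. [-x = 7 or -19/3] flip signs both sides, so neg: x = -7 or 19/3.

Answer: x ∈ {-7, 19/3}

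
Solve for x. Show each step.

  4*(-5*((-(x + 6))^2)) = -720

Step 1. [4*(-5*((-(x + 6))^2)) = -720] leading coefficient 4: divide by 4 ⇒ div: -5*((-(x + 6))^2) = -180.
Step 2. [-5*((-(x + 6))^2) = -180] divide by the outer -5 ⇒ div: (-(x + 6))^2 = 36.
Step 3. [(-(x + 6))^2 = 36] √ both sides: 36 ≥ 0 gives two branches ⇒ sqrt: -(x + 6) = 6 or -6.
Step 4. [-(x + 6) = 6 or -6] leading − — multiply by −1, so neg: x + 6 = -6 or 6.
Step 5. [x + 6 = -6 or 6] +6 is outermost — subtract 6 both sides. So sub: x = -12 or 0.

Answer: x ∈ {-12, 0}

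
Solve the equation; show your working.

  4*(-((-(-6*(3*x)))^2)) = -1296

Step 1. [4*(-((-(-6*(3*x)))^2)) = -1296] 4 out front; divide by 4 ⇒ div: -((-(-6*(3*x)))^2) = -324.
Step 2. [-((-(-6*(3*x)))^2) = -324] leading − — multiply by −1 ⇒ neg: (-(-6*(3*x)))^2 = 324.
Step 3. [(-(-6*(3*x)))^2 = 324] √ both sides: 324 ≥ 0 gives two branches, so sqrt: -(-6*(3*x)) = 18 or -18.
Step 4. [-(-6*(3*x)) = 18 or -18] LHS negated; negate both sides. So neg: -6*(3*x) = -18 or 18.
Step 5. [-6*(3*x) = -18 or 18] -6·(inner) — divide through by -6. So div: 3*x = 3 or -3.
Step 6. [3*x = 3 or -3] 3 out front; divide by 3. So div: x = 1 or -1.

Answer: x ∈ {-1, 1}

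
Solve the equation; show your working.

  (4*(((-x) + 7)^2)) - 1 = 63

Step 1. [(4*(((-x) + 7)^2)) - 1 = 63] -1 is outermost — add 1 both sides, so sub: 4*(((-x) + 7)^2) = 64.
Step 2. [4*(((-x) + 7)^2) = 64] LHS = 4·(…); ÷4 both sides, so div: ((-x) + 7)^2 = 16.
Step 3. [((-x) + 7)^2 = 16] LHS squared, RHS 16 ≥ 0: apply √ (±), so sqrt: (-x) + 7 = 4 or -4.
Step 4. [(-x) + 7 = 4 or -4] the outer +7 inverts by subtracting 7, so sub: -x = -3 or -11.
Step 5. [-x = -3 or -11] flip signs both sides. So neg: x = 3 or 11.

Answer: x ∈ {3, 11}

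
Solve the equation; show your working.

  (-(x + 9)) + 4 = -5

Step 1. [(-(x + 9)) + 4 = -5] subtract 4: x sits inside (… + 4), so sub: -(x + 9) = -9.
Step 2. [-(x + 9) = -9] flip signs both sides, so neg: x + 9 = 9.
Step 3. [x + 9 = 9] 9 comes off first (subtract 9), so sub: x = 0.

Answer: x ∈ {0}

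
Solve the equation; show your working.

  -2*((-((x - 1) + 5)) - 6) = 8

Step 1. [-2*((-((x - 1) + 5)) - 6) = 8] -2 out front; divide by -2 ⇒ div: (-((x - 1) + 5)) - 6 = -4.
Step 2. [(-((x - 1) + 5)) - 6 = -4] the outer -6 inverts by adding 6, so sub: -((x - 1) + 5) = 2.
Step 3. [-((x - 1) + 5) = 2] leading − — multiply by −1. So neg: (x - 1) + 5 = -2.
Step 4. [(x - 1) + 5 = -2] subtract 5: x sits inside (… + 5), so sub: x - 1 = -7.
Step 5. [x - 1 = -7] peel the -1: add 1 from each side ⇒ sub: x = -6.

Answer: x ∈ {-6}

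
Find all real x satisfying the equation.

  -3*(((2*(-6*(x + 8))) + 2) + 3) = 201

Step 1. [-3*(((2*(-6*(x + 8))) + 2) + 3) = 201] divide by the outer -3, so div: ((2*(-6*(x + 8))) + 2) + 3 = -67.
Step 2. [((2*(-6*(x + 8))) + 2) + 3 = -67] peel the +3: subtract 3 from each side. So sub: (2*(-6*(x + 8))) + 2 = -70.
Step 3. [(2*(-6*(x + 8))) + 2 = -70] 2 divides every term; factor it out, so factor: (-6*(x + 8)) + 1 = -35.
Step 4. [(-6*(x + 8)) + 1 = -35] peel the +1: subtract 1 from each side ⇒ sub: -6*(x + 8) = -36.
Step 5. [-6*(x + 8) = -36] -6 out front; divide by -6, so div: x + 8 = 6.
Step 6. [x + 8 = 6] peel the +8: subtract 8 from each side ⇒ sub: x = -2.

Answer: x ∈ {-2}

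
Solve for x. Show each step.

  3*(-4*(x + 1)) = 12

Step 1. [3*(-4*(x + 1)) = 12] 3 out front; divide by 3, so div: -4*(x + 1) = 4.
Step 2. [-4*(x + 1) = 4] -4 out front; divide by -4. So div: x + 1 = -1.
Step 3. [x + 1 = -1] +1 is outermost — subtract 1 both sides ⇒ sub: x = -2.

Answer: x ∈ {-2}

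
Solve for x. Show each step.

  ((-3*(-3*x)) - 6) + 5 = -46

Step 1. [((-3*(-3*x)) - 6) + 5 = -46] subtract 5: x sits inside (… + 5) ⇒ sub: (-3*(-3*x)) - 6 = -51.
Step 2. [(-3*(-3*x)) - 6 = -51] -3 divides every term; factor it out. So factor: (-3*x) + 2 = 17.
Step 3. [(-3*x) + 2 = 17] 2 comes off first (subtract 2). So sub: -3*x = 15.
Step 4. [-3*x = 15] divide by the outer -3 ⇒ div: x = -5.

Answer: x ∈ {-5}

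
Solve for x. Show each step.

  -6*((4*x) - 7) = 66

Step 1. [-6*((4*x) - 7) = 66] LHS = -6·(…); ÷-6 both sides, so div: (4*x) - 7 = -11.
Step 2. [(4*x) - 7 = -11] -7 is outermost — add 7 both sides, so sub: 4*x = -4.
Step 3. [4*x = -4] LHS = 4·(…); ÷4 both sides ⇒ div: x = -1.

Answer: x ∈ {-1}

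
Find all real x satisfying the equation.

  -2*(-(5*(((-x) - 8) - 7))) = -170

Step 1. [-2*(-(5*(((-x) - 8) - 7))) = -170] LHS = -2·(…); ÷-2 both sides, so div: -(5*(((-x) - 8) - 7)) = 85.
Step 2. [-(5*(((-x) - 8) - 7)) = 85] leading − — multiply by −1, so neg: 5*(((-x) - 8) - 7) = -85.
Step 3. [5*(((-x) - 8) - 7) = -85] 5·(inner) — divide through by 5 ⇒ div: ((-x) - 8) - 7 = -17.
Step 4. [((-x) - 8) - 7 = -17] -7 is outermost — add 7 both sides. So sub: (-x) - 8 = -10.
Step 5. [(-x) - 8 = -10] peel the -8: add 8 from each side ⇒ sub: -x = -2.
Step 6. [-x = -2] flip signs both sides ⇒ neg: x = 2.

Answer: x ∈ {2}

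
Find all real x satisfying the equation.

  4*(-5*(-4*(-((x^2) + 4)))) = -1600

Step 1. [4*(-5*(-4*(-((x^2) + 4)))) = -1600] 4·(inner) — divide through by 4. So div: -5*(-4*(-((x^2) + 4))) = -400.
Step 2. [-5*(-4*(-((x^2) + 4))) = -400] divide by the outer -5 ⇒ div: -4*(-((x^2) + 4)) = 80.
Step 3. [-4*(-((x^2) + 4)) = 80] LHS = -4·(…); ÷-4 both sides, so div: -((x^2) + 4) = -20.
Step 4. [-((x^2) + 4) = -20] flip signs both sides. So neg: (x^2) + 4 = 20.
Step 5. [(x^2) + 4 = 20] 4 comes off first (subtract 4), so sub: x^2 = 16.
Step 6. [x^2 = 16] √ both sides: 16 ≥ 0 gives two branches. So sqrt: x = 4 or -4.

Answer: x ∈ {-4, 4}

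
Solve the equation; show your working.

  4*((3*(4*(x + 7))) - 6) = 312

Step 1. [4*((3*(4*(x + 7))) - 6) = 312] 4 out front; divide by 4 ⇒ div: (3*(4*(x + 7))) - 6 = 78.
Step 2. [(3*(4*(x + 7))) - 6 = 78] common factor 3 (LHS and 78) — divide through. So factor: (4*(x + 7)) - 2 = 26.
Step 3. [(4*(x + 7)) - 2 = 26] peel the -2: add 2 from each side. So sub: 4*(x + 7) = 28.
Step 4. [4*(x + 7) = 28] divide by the outer 4, so div: x + 7 = 7.
Step 5. [x + 7 = 7] the outer +7 inverts by subtracting 7. So sub: x = 0.

Answer: x ∈ {0}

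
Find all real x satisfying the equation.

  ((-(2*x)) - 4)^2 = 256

Step 1. [((-(2*x)) - 4)^2 = 256] LHS squared, RHS 256 ≥ 0: apply √ (±). So sqrt: (-(2*x)) - 4 = 16 or -16.
Step 2. [(-(2*x)) - 4 = 16 or -16] -4 is outermost — add 4 both sides. So sub: -(2*x) = 20 or -12.
Step 3. [-(2*x) = 20 or -12] flip signs both sides ⇒ neg: 2*x = -20 or 12.
Step 4. [2*x = -20 or 12] divide by the outer 2, so div: x = -10 or 6.

Answer: x ∈ {-10, 6}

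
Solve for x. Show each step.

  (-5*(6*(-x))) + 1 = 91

Step 1. [(-5*(6*(-x))) + 1 = 91] the outer +1 inverts by subtracting 1. So sub: -5*(6*(-x)) = 90.
Step 2. [-5*(6*(-x)) = 90] LHS = -5·(…); ÷-5 both sides. So div: 6*(-x) = -18.
Step 3. [6*(-x) = -18] leading coefficient 6: divide by 6. So div: -x = -3.
Step 4. [-x = -3] leading − — multiply by −1. So neg: x = 3.

Answer: x ∈ {3}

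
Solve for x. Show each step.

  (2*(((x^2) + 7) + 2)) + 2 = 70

Step 1. [(2*(((x^2) + 7) + 2)) + 2 = 70] the outer +2 inverts by subtracting 2 ⇒ sub: 2*(((x^2) + 7) + 2) = 68.
Step 2. [2*(((x^2) + 7) + 2) = 68] leading coefficient 2: divide by 2 ⇒ div: ((x^2) + 7) + 2 = 34.
Step 3. [((x^2) + 7) + 2 = 34] 2 comes off first (subtract 2). So sub: (x^2) + 7 = 32.
Step 4. [(x^2) + 7 = 32] the outer +7 inverts by subtracting 7 ⇒ sub: x^2 = 25.
Step 5. [x^2 = 25] √ both sides: 25 ≥ 0 gives two branches. So sqrt: x = 5 or -5.

Answer: x ∈ {-5, 5}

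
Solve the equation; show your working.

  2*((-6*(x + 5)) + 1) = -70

Step 1. [2*((-6*(x + 5)) + 1) = -70] LHS = 2·(…); ÷2 both sides, so div: (-6*(x + 5)) + 1 = -35.
Step 2. [(-6*(x + 5)) + 1 = -35] 1 comes off first (subtract 1), so sub: -6*(x + 5) = -36.
Step 3. [-6*(x + 5) = -36] -6 out front; divide by -6 ⇒ div: x + 5 = 6.
Step 4. [x + 5 = 6] the outer +5 inverts by subtracting 5 ⇒ sub: x = 1.

Answer: x ∈ {1}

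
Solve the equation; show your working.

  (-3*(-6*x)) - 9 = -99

Step 1. [(-3*(-6*x)) - 9 = -99] add 9: x sits inside (… - 9). So sub: -3*(-6*x) = -90.
Step 2. [-3*(-6*x) = -90] leading coefficient -3: divide by -3 ⇒ div: -6*x = 30.
Step 3. [-6*x = 30] LHS = -6·(…); ÷-6 both sides, so div: x = -5.

Answer: x ∈ {-5}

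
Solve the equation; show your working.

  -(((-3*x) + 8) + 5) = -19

Step 1. [-(((-3*x) + 8) + 5) = -19] flip signs both sides. So neg: ((-3*x) + 8) + 5 = 19.
Step 2. [((-3*x) + 8) + 5 = 19] +5 is outermost — subtract 5 both sides ⇒ sub: (-3*x) + 8 = 14.
Step 3. [(-3*x) + 8 = 14] +8 is outermost — subtract 8 both sides, so sub: -3*x = 6.
Step 4. [-3*x = 6] divide by the outer -3. So div: x = -2.

Answer: x ∈ {-2}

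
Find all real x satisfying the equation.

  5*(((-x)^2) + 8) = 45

Step 1. [5*(((-x)^2) + 8) = 45] 5·(inner) — divide through by 5, so div: ((-x)^2) + 8 = 9.
Step 2. [((-x)^2) + 8 = 9] the outer +8 inverts by subtracting 8. So sub: (-x)^2 = 1.
Step 3. [(-x)^2 = 1] LHS squared, RHS 1 ≥ 0: apply √ (±). So sqrt: -x = 1 or -1.
Step 4. [-x = 1 or -1] flip signs both sides, so neg: x = -1 or 1.

Answer: x ∈ {-1, 1}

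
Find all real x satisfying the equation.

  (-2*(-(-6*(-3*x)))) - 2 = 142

Step 1. [(-2*(-(-6*(-3*x)))) - 2 = 142] -2 divides every term; factor it out ⇒ factor: (-(-6*(-3*x))) + 1 = -71.
Step 2. [(-(-6*(-3*x))) + 1 = -71] +1 is outermost — subtract 1 both sides ⇒ sub: -(-6*(-3*x)) = -72.
Step 3. [-(-6*(-3*x)) = -72] leading − — multiply by −1 ⇒ neg: -6*(-3*x) = 72.
Step 4. [-6*(-3*x) = 72] -6 out front; divide by -6. So div: -3*x = -12.
Step 5. [-3*x = -12] -3·(inner) — divide through by -3. So div: x = 4.

Answer: x ∈ {4}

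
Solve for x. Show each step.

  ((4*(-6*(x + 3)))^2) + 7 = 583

Step 1. [((4*(-6*(x + 3)))^2) + 7 = 583] 7 comes off first (subtract 7) ⇒ sub: (4*(-6*(x + 3)))^2 = 576.
Step 2. [(4*(-6*(x + 3)))^2 = 576] 576 ≥ 0, LHS is (·)² — take ±√ ⇒ sqrt: 4*(-6*(x + 3)) = 24 or -24.
Step 3. [4*(-6*(x + 3)) = 24 or -24] 4·(inner) — divide through by 4, so div: -6*(x + 3) = 6 or -6.
Step 4. [-6*(x + 3) = 6 or -6] LHS = -6·(…); ÷-6 both sides. So div: x + 3 = -1 or 1.
Step 5. [x + 3 = -1 or 1] subtract 3: x sits inside (… + 3). So sub: x = -4 or -2.

Answer: x ∈ {-4, -2}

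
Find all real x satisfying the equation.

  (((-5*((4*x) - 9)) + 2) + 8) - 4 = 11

Step 1. [(((-5*((4*x) - 9)) + 2) + 8) - 4 = 11] -4 is outermost — add 4 both sides. So sub: ((-5*((4*x) - 9)) + 2) + 8 = 15.
Step 2. [((-5*((4*x) - 9)) + 2) + 8 = 15] 8 comes off first (subtract 8) ⇒ sub: (-5*((4*x) - 9)) + 2 = 7.
Step 3. [(-5*((4*x) - 9)) + 2 = 7] peel the +2: subtract 2 from each side, so sub: -5*((4*x) - 9) = 5.
Step 4. [-5*((4*x) - 9) = 5] -5 out front; divide by -5. So div: (4*x) - 9 = -1.
Step 5. [(4*x) - 9 = -1] -9 is outermost — add 9 both sides ⇒ sub: 4*x = 8.
Step 6. [4*x = 8] leading coefficient 4: divide by 4, so div: x = 2.

Answer: x ∈ {2}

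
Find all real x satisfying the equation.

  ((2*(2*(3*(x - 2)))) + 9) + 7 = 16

Step 1. [((2*(2*(3*(x - 2)))) + 9) + 7 = 16] +7 is outermost — subtract 7 both sides, so sub: (2*(2*(3*(x - 2)))) + 9 = 9.
Step 2. [(2*(2*(3*(x - 2)))) + 9 = 9] subtract 9: x sits inside (… + 9) ⇒ sub: 2*(2*(3*(x - 2))) = 0.
Step 3. [2*(2*(3*(x - 2))) = 0] leading coefficient 2: divide by 2. So div: 2*(3*(x - 2)) = 0.
Step 4. [2*(3*(x - 2)) = 0] divide by the outer 2, so div: 3*(x - 2) = 0.
Step 5. [3*(x - 2) = 0] 3·(inner) — divide through by 3. So div: x - 2 = 0.
Step 6. [x - 2 = 0] 2 comes off first (add 2). So sub: x = 2.

Answer: x ∈ {2}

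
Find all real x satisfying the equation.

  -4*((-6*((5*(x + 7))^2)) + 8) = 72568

Step 1. [-4*((-6*((5*(x + 7))^2)) + 8) = 72568] LHS = -4·(…); ÷-4 both sides. So div: (-6*((5*(x + 7))^2)) + 8 = -18142.
Step 2. [(-6*((5*(x + 7))^2)) + 8 = -18142] subtract 8: x sits inside (… + 8), so sub: -6*((5*(x + 7))^2) = -18150.
Step 3. [-6*((5*(x + 7))^2) = -18150] divide by the outer -6 ⇒ div: (5*(x + 7))^2 = 3025.
Step 4. [(5*(x + 7))^2 = 3025] LHS squared, RHS 3025 ≥ 0: apply √ (±). So sqrt: 5*(x + 7) = 55 or -55.
Step 5. [5*(x + 7) = 55 or -55] LHS = 5·(…); ÷5 both sides. So div: x + 7 = 11 or -11.
Step 6. [x + 7 = 11 or -11] peel the +7: subtract 7 from each side ⇒ sub: x = 4 or -18.

Answer: x ∈ {-18, 4}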